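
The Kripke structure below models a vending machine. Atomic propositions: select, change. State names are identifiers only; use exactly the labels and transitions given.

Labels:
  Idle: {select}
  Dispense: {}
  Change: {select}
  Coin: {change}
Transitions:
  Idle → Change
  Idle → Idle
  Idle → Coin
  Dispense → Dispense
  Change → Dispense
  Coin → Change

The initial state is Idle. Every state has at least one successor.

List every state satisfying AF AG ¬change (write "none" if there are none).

{Dispense, Change, Coin}

States satisfying AG ¬change: {Dispense, Change}.
States satisfying AF AG ¬change: {Dispense, Change, Coin}.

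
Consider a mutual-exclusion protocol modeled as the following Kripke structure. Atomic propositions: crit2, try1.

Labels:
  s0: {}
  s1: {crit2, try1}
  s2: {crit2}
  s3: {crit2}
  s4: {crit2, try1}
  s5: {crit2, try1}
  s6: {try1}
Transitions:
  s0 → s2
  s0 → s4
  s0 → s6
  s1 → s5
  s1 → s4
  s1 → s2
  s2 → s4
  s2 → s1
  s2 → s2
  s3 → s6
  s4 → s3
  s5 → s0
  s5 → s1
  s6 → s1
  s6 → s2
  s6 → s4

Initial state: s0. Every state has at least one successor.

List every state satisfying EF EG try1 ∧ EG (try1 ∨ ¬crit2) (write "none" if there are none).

States satisfying EG try1: {s1, s5, s6}.
States satisfying EF EG try1: {s0, s1, s2, s3, s4, s5, s6}.
States satisfying try1 ∨ ¬crit2: {s0, s1, s4, s5, s6}.
States satisfying EG (try1 ∨ ¬crit2): {s0, s1, s5, s6}.
States satisfying EF EG try1 ∧ EG (try1 ∨ ¬crit2): {s0, s1, s5, s6}.

{s0, s1, s5, s6}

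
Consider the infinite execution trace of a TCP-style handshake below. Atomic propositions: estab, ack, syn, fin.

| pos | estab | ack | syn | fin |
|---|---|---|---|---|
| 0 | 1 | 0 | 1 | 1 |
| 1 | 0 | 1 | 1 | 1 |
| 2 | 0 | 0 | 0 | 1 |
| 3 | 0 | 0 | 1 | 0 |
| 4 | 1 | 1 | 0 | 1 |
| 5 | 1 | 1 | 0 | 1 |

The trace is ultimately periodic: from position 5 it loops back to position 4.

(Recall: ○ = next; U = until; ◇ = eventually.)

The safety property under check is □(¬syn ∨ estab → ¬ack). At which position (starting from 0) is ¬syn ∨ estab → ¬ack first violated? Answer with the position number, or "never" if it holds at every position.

Check ¬syn ∨ estab → ¬ack at each position in order: 0 ✓, 1 ✓, 2 ✓, 3 ✓.
At position 4 the labels are {ack, estab, fin}, so ¬syn ∨ estab → ¬ack is false there. This is the first violation.

4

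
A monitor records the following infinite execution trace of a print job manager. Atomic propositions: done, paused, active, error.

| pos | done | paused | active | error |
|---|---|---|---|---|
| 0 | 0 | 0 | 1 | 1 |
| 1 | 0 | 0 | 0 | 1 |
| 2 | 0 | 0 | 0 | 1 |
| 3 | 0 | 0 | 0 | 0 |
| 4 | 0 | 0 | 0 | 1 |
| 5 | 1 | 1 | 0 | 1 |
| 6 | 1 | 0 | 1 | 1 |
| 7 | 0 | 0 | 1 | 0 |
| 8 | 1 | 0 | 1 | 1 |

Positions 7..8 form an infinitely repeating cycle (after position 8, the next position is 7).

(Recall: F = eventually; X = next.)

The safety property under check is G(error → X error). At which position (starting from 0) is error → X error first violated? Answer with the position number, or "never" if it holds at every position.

Check error → X error at each position in order: 0 ✓, 1 ✓.
At position 2 the labels are {error} and the next position 3 has {}, so error → X error is false there. This is the first violation.

2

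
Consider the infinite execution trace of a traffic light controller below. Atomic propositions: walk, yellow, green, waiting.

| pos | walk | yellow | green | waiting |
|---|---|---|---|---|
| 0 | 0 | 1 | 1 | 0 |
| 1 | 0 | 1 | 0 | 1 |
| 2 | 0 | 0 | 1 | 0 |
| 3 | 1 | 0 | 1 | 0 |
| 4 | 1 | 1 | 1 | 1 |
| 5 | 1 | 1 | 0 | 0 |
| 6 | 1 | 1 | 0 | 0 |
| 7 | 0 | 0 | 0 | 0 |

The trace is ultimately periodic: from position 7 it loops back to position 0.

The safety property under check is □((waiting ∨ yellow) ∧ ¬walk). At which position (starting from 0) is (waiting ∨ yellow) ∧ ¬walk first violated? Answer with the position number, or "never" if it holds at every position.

2

Check (waiting ∨ yellow) ∧ ¬walk at each position in order: 0 ✓, 1 ✓.
At position 2 the labels are {green}, so (waiting ∨ yellow) ∧ ¬walk is false there. This is the first violation.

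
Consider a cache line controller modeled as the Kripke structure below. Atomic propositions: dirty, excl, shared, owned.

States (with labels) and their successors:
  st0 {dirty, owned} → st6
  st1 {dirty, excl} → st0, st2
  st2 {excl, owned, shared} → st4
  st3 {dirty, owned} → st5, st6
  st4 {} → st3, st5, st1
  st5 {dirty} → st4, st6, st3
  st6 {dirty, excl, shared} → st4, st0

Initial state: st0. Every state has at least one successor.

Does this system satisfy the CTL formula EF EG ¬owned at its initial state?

States satisfying EG ¬owned: {st4, st5, st6}.
States satisfying EF EG ¬owned: {st0, st1, st2, st3, st4, st5, st6}.
Some path from st0 reaches a state where EG ¬owned holds.
st0 ∈ Sat(EF EG ¬owned).

Yes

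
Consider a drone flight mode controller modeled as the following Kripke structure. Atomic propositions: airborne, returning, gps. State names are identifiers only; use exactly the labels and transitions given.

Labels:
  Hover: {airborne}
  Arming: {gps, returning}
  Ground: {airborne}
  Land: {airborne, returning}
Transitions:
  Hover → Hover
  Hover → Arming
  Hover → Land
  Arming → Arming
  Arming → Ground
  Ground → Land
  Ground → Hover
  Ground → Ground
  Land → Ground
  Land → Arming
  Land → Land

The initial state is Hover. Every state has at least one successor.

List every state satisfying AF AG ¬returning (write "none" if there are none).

none

States satisfying AG ¬returning: ∅.
States satisfying AF AG ¬returning: ∅.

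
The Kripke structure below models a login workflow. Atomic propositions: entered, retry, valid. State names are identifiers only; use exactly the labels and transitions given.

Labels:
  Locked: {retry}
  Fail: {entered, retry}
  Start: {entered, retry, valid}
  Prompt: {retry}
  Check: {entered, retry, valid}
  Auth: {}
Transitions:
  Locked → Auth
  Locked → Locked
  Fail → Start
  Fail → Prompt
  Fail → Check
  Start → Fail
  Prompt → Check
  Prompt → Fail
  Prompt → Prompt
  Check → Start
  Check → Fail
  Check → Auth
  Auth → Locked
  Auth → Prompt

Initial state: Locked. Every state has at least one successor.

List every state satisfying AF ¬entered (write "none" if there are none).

{Locked, Prompt, Auth}

States satisfying ¬entered: {Locked, Prompt, Auth}.
States satisfying AF ¬entered: {Locked, Prompt, Auth}.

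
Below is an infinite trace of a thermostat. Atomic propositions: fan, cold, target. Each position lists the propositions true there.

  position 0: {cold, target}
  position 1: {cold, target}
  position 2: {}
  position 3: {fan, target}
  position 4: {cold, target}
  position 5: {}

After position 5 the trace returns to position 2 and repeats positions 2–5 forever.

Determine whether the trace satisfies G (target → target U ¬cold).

Satisfied

target → target U ¬cold holds at every position 0..5, and those are all positions ever visited, so G (target → target U ¬cold) holds.
Positions where target holds: 0, 1, 3, 4.
Check target U ¬cold at each: 0→ok, 1→ok, 3→ok, 4→ok.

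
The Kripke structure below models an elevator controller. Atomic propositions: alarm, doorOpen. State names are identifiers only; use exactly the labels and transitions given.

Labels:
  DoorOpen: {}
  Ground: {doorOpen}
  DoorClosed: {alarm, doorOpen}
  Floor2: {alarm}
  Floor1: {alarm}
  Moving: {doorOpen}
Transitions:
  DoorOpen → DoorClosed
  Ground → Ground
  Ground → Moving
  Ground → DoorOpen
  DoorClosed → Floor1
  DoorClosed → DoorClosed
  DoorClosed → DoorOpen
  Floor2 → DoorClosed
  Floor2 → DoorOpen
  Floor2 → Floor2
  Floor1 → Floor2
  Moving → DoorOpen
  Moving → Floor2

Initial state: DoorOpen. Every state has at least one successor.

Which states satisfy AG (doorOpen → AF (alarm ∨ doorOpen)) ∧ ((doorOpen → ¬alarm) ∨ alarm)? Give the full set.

{DoorOpen, Ground, DoorClosed, Floor2, Floor1, Moving}

States satisfying doorOpen → AF (alarm ∨ doorOpen): {DoorOpen, Ground, DoorClosed, Floor2, Floor1, Moving}.
States satisfying AG (doorOpen → AF (alarm ∨ doorOpen)): {DoorOpen, Ground, DoorClosed, Floor2, Floor1, Moving}.
States satisfying ¬alarm: {DoorOpen, Ground, Moving}.
States satisfying doorOpen → ¬alarm: {DoorOpen, Ground, Floor2, Floor1, Moving}.
States satisfying (doorOpen → ¬alarm) ∨ alarm: {DoorOpen, Ground, DoorClosed, Floor2, Floor1, Moving}.
States satisfying AG (doorOpen → AF (alarm ∨ doorOpen)) ∧ ((doorOpen → ¬alarm) ∨ alarm): {DoorOpen, Ground, DoorClosed, Floor2, Floor1, Moving}.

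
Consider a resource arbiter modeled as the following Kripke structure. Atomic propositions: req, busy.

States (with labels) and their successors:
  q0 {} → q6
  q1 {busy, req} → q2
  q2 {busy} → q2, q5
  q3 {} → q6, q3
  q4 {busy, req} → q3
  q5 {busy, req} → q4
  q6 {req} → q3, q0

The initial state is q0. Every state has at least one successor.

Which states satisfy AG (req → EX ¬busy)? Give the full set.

{q0, q3, q4, q6}

States satisfying req → EX ¬busy: {q0, q2, q3, q4, q6}.
States satisfying AG (req → EX ¬busy): {q0, q3, q4, q6}.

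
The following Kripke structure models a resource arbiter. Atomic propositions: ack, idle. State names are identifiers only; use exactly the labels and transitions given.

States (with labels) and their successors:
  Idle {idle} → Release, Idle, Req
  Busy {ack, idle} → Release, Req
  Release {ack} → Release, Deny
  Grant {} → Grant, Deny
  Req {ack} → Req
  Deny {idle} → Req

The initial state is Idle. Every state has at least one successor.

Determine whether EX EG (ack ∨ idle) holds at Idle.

States satisfying EG (ack ∨ idle): {Idle, Busy, Release, Req, Deny}.
States satisfying EX EG (ack ∨ idle): {Idle, Busy, Release, Grant, Req, Deny}.
Idle ∈ Sat(EX EG (ack ∨ idle)).

Yes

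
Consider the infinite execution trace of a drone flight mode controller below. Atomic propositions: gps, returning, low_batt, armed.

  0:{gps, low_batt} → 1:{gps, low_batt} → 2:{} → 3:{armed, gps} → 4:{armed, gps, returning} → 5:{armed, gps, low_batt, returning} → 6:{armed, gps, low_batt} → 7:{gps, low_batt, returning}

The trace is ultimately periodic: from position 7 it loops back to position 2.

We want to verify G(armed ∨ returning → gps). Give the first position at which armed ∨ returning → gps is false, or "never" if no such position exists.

armed ∨ returning → gps holds at every position 0..7, and those are all the positions the trace ever visits, so the invariant G(armed ∨ returning → gps) is never violated.

never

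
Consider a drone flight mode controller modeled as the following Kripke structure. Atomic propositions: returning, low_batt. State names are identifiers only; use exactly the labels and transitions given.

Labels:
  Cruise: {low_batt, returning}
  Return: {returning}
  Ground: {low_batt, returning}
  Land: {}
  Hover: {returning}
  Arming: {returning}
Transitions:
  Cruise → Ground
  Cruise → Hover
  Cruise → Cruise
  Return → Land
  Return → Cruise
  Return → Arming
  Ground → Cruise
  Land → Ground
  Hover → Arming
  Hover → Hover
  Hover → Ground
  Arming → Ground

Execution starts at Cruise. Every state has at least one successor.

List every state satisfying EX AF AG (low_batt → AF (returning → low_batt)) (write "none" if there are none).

States satisfying AF AG (low_batt → AF (returning → low_batt)): {Cruise, Return, Ground, Land, Hover, Arming}.
States satisfying EX AF AG (low_batt → AF (returning → low_batt)): {Cruise, Return, Ground, Land, Hover, Arming}.

{Cruise, Return, Ground, Land, Hover, Arming}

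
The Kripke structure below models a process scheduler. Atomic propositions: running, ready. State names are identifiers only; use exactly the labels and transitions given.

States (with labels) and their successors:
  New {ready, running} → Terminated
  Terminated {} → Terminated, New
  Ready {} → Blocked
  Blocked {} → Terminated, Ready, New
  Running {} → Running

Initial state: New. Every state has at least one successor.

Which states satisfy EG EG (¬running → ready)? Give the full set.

States satisfying EG (¬running → ready): ∅.
States satisfying EG EG (¬running → ready): ∅.

none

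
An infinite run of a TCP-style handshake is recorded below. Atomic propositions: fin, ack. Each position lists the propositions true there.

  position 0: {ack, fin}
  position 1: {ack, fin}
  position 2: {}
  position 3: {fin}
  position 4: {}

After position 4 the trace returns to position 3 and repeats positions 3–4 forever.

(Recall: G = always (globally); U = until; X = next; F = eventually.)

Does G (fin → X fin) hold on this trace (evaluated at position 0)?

fin → X fin must hold at every position from 0 onward. It fails at position 1, so G (fin → X fin) is false.
Positions where fin holds: 0, 1, 3.
Check X fin at each: 0→ok, 1→fails, 3→fails.

No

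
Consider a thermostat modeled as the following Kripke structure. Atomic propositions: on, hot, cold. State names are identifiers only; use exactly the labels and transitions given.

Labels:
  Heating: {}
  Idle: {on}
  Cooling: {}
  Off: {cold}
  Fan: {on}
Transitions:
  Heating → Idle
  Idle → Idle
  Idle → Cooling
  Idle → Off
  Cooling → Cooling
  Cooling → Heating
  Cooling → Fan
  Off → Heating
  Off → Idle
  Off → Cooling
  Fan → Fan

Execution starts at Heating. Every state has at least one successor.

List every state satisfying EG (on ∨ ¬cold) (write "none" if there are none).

{Heating, Idle, Cooling, Fan}

States satisfying on ∨ ¬cold: {Heating, Idle, Cooling, Fan}.
States satisfying EG (on ∨ ¬cold): {Heating, Idle, Cooling, Fan}.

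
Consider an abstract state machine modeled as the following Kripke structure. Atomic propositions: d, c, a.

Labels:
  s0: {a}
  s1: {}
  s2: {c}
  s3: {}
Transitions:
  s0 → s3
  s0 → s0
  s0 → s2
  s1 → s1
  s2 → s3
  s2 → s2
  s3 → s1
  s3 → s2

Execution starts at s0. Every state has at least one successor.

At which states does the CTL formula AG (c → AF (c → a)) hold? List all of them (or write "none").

{s1}

States satisfying c → AF (c → a): {s0, s1, s3}.
States satisfying AG (c → AF (c → a)): {s1}.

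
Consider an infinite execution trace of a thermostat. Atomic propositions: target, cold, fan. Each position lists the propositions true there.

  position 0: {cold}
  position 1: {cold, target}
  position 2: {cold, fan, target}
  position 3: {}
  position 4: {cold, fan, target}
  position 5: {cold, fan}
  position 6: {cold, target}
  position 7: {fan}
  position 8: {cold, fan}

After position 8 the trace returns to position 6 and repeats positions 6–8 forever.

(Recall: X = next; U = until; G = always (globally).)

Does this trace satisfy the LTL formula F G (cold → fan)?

Violated

G (cold → fan) is false at every position 0..8, so it never becomes true and F G (cold → fan) fails.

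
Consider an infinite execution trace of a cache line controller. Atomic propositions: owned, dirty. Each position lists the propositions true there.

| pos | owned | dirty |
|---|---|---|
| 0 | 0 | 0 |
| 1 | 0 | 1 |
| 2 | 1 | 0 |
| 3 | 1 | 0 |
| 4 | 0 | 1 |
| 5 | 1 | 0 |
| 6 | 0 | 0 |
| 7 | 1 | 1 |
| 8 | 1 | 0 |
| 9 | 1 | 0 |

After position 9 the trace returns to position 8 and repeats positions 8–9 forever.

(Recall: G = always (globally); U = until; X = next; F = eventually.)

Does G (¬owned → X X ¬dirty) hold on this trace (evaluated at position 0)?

Satisfied

¬owned → X X ¬dirty holds at every position 0..9, and those are all positions ever visited, so G (¬owned → X X ¬dirty) holds.
Positions where ¬owned holds: 0, 1, 4, 6.
Check X X ¬dirty at each: 0→ok, 1→ok, 4→ok, 6→ok.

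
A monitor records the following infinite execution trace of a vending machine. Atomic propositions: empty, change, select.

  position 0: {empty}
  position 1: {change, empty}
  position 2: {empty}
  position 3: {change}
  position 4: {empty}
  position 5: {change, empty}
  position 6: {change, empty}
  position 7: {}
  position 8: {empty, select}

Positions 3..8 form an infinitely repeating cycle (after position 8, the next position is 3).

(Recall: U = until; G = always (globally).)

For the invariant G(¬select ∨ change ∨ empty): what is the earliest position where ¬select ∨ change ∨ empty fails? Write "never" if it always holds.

¬select ∨ change ∨ empty holds at every position 0..8, and those are all the positions the trace ever visits, so the invariant G(¬select ∨ change ∨ empty) is never violated.

never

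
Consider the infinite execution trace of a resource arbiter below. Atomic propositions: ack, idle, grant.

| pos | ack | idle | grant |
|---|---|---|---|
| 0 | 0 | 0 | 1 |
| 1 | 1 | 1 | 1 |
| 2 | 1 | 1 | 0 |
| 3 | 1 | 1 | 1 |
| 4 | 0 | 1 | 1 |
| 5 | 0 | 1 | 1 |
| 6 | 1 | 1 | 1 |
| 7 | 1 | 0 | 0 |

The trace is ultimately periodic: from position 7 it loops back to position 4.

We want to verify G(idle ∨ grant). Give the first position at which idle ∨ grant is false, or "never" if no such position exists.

Check idle ∨ grant at each position in order: 0 ✓, 1 ✓, 2 ✓, 3 ✓, 4 ✓, 5 ✓, 6 ✓.
At position 7 the labels are {ack}, so idle ∨ grant is false there. This is the first violation.

7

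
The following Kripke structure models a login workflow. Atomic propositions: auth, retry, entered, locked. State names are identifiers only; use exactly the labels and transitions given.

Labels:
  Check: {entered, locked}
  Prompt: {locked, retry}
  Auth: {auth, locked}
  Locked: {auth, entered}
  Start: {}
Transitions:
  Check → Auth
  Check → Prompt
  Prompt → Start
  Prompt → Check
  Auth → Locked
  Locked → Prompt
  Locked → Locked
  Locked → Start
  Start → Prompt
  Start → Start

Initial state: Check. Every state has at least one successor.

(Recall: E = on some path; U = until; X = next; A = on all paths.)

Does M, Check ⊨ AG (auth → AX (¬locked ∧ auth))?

States satisfying auth → AX (¬locked ∧ auth): {Check, Prompt, Auth, Start}.
States satisfying AG (auth → AX (¬locked ∧ auth)): ∅.
Locked is reachable from Check and violates auth → AX (¬locked ∧ auth), so AG fails at Check.
Check ∉ Sat(AG (auth → AX (¬locked ∧ auth))).

No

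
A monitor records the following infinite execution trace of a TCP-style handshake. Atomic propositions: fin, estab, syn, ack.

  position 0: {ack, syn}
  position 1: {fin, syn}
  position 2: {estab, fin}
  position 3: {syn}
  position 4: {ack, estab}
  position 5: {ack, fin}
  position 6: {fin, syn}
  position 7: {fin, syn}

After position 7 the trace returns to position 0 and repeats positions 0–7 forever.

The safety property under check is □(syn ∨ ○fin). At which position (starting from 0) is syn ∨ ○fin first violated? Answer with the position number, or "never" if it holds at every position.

2

Check syn ∨ ○fin at each position in order: 0 ✓, 1 ✓.
At position 2 the labels are {estab, fin} and the next position 3 has {syn}, so syn ∨ ○fin is false there. This is the first violation.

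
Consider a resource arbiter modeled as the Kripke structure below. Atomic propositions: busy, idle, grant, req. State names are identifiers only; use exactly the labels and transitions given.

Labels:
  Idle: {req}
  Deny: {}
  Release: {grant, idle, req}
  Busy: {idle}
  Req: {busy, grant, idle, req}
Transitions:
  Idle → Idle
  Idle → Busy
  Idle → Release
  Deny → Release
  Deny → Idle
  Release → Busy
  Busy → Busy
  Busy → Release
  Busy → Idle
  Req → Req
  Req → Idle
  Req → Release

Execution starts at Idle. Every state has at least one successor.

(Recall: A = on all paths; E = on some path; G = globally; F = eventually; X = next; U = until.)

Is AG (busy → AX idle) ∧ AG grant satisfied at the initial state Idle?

No

States satisfying busy → AX idle: {Idle, Deny, Release, Busy}.
States satisfying AG (busy → AX idle): {Idle, Deny, Release, Busy}.
States satisfying grant: {Release, Req}.
States satisfying AG grant: ∅.
States satisfying AG (busy → AX idle) ∧ AG grant: ∅.
Idle ∉ Sat(AG (busy → AX idle) ∧ AG grant).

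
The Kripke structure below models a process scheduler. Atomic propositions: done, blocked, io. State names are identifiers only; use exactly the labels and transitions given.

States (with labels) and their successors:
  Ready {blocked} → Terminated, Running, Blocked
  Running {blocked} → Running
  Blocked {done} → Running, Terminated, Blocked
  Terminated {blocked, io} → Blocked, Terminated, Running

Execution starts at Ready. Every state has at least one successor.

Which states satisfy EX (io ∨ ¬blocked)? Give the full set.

States satisfying io ∨ ¬blocked: {Blocked, Terminated}.
States satisfying EX (io ∨ ¬blocked): {Ready, Blocked, Terminated}.

{Ready, Blocked, Terminated}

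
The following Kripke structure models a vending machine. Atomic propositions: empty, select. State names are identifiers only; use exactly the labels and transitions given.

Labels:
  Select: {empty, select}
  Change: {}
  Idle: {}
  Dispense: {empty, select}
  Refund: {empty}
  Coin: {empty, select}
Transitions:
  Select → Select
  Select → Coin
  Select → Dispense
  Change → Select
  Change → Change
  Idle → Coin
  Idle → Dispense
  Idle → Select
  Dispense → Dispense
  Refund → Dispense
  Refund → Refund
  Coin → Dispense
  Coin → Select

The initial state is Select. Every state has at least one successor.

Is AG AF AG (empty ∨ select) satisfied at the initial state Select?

Satisfied

States satisfying AF AG (empty ∨ select): {Select, Idle, Dispense, Refund, Coin}.
States satisfying AG AF AG (empty ∨ select): {Select, Idle, Dispense, Refund, Coin}.
Every state reachable from Select satisfies AF AG (empty ∨ select).
Select ∈ Sat(AG AF AG (empty ∨ select)).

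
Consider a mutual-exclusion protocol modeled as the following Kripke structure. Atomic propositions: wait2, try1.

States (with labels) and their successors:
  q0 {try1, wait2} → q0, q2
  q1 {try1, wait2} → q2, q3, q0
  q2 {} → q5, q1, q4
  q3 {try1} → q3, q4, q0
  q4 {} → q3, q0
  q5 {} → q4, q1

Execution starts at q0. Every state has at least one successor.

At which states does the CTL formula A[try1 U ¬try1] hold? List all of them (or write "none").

{q2, q4, q5}

States satisfying try1: {q0, q1, q3}.
States satisfying ¬try1: {q2, q4, q5}.
States satisfying A[try1 U ¬try1]: {q2, q4, q5}.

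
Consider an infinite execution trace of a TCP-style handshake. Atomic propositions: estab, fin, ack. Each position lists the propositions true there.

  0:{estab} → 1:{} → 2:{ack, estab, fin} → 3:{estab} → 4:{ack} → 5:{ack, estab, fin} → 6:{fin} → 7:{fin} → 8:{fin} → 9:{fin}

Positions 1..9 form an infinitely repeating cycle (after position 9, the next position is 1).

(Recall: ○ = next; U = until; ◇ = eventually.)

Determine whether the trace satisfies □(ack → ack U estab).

Satisfied

ack → ack U estab holds at every position 0..9, and those are all positions ever visited, so □(ack → ack U estab) holds.
Positions where ack holds: 2, 4, 5.
Check ack U estab at each: 2→ok, 4→ok, 5→ok.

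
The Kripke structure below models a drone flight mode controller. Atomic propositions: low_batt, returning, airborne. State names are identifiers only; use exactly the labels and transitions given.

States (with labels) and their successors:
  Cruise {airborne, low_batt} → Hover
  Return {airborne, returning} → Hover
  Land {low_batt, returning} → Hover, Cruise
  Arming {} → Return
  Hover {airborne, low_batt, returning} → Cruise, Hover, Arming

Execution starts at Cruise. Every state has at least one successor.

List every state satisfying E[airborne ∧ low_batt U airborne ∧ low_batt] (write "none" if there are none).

{Cruise, Hover}

States satisfying airborne ∧ low_batt: {Cruise, Hover}.
States satisfying E[airborne ∧ low_batt U airborne ∧ low_batt]: {Cruise, Hover}.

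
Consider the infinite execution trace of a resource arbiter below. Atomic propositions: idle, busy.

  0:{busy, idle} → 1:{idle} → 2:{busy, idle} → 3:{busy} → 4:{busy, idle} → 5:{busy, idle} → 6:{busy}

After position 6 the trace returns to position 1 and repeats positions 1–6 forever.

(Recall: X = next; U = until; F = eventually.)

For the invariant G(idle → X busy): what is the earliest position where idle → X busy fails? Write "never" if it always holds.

At position 0 the labels are {busy, idle} and the next position 1 has {idle}, so idle → X busy is false there. This is the first violation.

0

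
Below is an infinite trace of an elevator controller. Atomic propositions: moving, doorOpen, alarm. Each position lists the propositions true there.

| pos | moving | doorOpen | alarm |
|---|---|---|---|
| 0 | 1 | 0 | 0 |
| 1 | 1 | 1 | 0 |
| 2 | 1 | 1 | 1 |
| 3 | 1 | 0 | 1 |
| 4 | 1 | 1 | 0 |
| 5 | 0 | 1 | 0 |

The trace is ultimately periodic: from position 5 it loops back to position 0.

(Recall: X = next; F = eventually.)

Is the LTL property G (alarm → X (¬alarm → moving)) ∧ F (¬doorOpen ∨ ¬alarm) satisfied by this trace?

alarm → X (¬alarm → moving) holds at every position 0..5, and those are all positions ever visited, so G (alarm → X (¬alarm → moving)) holds.
Positions where alarm holds: 2, 3.
Check X (¬alarm → moving) at each: 2→ok, 3→ok.
¬doorOpen ∨ ¬alarm holds at position 0, which is reachable from 0, so F (¬doorOpen ∨ ¬alarm) holds.
At position 0: G (alarm → X (¬alarm → moving)) is true; F (¬doorOpen ∨ ¬alarm) is true; so G (alarm → X (¬alarm → moving)) ∧ F (¬doorOpen ∨ ¬alarm) is true.

Holds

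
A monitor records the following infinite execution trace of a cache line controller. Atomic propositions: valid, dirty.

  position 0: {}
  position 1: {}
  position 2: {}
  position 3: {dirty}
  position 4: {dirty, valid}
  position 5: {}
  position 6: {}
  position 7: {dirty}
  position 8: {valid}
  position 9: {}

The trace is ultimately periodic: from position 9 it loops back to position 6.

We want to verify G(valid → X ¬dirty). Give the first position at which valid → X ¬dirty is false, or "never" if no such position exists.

valid → X ¬dirty holds at every position 0..9, and those are all the positions the trace ever visits, so the invariant G(valid → X ¬dirty) is never violated.

never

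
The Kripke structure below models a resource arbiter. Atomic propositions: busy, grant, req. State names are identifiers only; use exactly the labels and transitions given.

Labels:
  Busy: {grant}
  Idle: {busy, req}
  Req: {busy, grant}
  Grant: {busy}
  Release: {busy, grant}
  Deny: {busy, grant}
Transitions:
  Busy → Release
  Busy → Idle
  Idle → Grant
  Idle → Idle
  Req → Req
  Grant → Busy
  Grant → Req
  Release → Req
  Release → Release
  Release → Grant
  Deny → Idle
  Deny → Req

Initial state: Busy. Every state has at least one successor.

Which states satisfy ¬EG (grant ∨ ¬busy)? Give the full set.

States satisfying grant ∨ ¬busy: {Busy, Req, Release, Deny}.
States satisfying EG (grant ∨ ¬busy): {Busy, Req, Release, Deny}.
States satisfying ¬EG (grant ∨ ¬busy): {Idle, Grant}.

{Idle, Grant}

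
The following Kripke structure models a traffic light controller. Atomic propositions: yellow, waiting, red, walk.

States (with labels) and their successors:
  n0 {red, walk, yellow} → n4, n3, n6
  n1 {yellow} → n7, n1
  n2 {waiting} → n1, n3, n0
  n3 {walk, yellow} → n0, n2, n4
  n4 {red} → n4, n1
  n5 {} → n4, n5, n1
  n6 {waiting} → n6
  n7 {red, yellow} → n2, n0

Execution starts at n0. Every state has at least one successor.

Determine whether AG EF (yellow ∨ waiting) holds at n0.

States satisfying EF (yellow ∨ waiting): {n0, n1, n2, n3, n4, n5, n6, n7}.
States satisfying AG EF (yellow ∨ waiting): {n0, n1, n2, n3, n4, n5, n6, n7}.
Every state reachable from n0 satisfies EF (yellow ∨ waiting).
n0 ∈ Sat(AG EF (yellow ∨ waiting)).

Satisfied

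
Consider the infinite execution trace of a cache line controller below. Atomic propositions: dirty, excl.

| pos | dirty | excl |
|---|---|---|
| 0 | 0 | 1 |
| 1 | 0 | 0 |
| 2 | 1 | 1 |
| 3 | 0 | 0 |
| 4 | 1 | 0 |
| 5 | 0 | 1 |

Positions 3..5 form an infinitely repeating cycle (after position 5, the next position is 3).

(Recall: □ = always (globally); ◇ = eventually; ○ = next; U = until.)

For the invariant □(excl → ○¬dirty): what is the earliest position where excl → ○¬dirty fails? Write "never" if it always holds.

never

excl → ○¬dirty holds at every position 0..5, and those are all the positions the trace ever visits, so the invariant □(excl → ○¬dirty) is never violated.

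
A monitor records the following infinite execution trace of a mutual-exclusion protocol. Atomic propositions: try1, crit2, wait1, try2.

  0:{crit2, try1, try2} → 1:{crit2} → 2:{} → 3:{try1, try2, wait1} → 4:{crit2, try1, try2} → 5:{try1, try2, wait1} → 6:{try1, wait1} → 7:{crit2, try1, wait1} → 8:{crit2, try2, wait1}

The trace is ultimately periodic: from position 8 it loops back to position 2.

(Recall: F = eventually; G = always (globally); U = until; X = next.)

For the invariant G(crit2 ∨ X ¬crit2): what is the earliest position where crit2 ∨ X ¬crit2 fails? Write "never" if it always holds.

3

Check crit2 ∨ X ¬crit2 at each position in order: 0 ✓, 1 ✓, 2 ✓.
At position 3 the labels are {try1, try2, wait1} and the next position 4 has {crit2, try1, try2}, so crit2 ∨ X ¬crit2 is false there. This is the first violation.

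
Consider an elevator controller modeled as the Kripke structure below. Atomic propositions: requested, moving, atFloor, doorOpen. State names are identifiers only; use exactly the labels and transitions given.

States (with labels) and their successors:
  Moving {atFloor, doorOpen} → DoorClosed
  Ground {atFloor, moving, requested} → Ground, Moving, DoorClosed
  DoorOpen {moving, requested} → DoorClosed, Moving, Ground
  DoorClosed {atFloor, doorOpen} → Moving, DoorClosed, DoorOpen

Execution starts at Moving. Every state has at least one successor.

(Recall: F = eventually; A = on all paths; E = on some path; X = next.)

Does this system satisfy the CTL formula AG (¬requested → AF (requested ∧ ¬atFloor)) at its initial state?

States satisfying ¬requested → AF (requested ∧ ¬atFloor): {Ground, DoorOpen}.
States satisfying AG (¬requested → AF (requested ∧ ¬atFloor)): ∅.
DoorClosed is reachable from Moving and violates ¬requested → AF (requested ∧ ¬atFloor), so AG fails at Moving.
Moving ∉ Sat(AG (¬requested → AF (requested ∧ ¬atFloor))).

Does not hold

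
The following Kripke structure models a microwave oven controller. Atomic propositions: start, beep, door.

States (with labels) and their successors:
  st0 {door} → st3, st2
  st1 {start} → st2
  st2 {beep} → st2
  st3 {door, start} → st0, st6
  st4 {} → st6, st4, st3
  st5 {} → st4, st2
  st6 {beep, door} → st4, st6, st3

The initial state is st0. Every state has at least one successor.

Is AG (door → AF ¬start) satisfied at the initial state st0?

States satisfying door → AF ¬start: {st0, st1, st2, st3, st4, st5, st6}.
States satisfying AG (door → AF ¬start): {st0, st1, st2, st3, st4, st5, st6}.
Every state reachable from st0 satisfies door → AF ¬start.
st0 ∈ Sat(AG (door → AF ¬start)).

Yes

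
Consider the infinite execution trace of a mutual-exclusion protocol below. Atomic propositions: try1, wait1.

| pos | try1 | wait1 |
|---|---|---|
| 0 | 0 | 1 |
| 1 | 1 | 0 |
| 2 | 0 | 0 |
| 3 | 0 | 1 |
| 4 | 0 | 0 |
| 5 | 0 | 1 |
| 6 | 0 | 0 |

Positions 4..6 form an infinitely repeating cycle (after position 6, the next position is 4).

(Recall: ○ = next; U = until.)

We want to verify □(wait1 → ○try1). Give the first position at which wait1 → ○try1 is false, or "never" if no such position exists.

3

Check wait1 → ○try1 at each position in order: 0 ✓, 1 ✓, 2 ✓.
At position 3 the labels are {wait1} and the next position 4 has {}, so wait1 → ○try1 is false there. This is the first violation.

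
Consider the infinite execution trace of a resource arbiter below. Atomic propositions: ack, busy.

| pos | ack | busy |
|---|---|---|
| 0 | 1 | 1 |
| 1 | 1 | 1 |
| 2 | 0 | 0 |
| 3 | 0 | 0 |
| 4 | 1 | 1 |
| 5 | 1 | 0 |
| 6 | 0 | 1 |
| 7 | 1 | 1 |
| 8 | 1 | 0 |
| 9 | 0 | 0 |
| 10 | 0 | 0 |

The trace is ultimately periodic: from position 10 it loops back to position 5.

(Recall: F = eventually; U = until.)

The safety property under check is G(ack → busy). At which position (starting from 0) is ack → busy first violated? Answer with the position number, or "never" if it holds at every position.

Check ack → busy at each position in order: 0 ✓, 1 ✓, 2 ✓, 3 ✓, 4 ✓.
At position 5 the labels are {ack}, so ack → busy is false there. This is the first violation.

5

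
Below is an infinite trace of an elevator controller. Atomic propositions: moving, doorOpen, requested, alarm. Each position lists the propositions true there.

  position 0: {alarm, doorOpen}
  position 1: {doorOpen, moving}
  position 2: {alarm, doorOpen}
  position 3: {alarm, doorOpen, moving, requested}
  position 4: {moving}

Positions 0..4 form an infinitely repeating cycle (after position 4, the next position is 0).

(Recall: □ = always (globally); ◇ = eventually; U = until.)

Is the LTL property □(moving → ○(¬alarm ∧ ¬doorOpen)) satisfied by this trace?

moving → ○(¬alarm ∧ ¬doorOpen) must hold at every position from 0 onward. It fails at position 1, so □(moving → ○(¬alarm ∧ ¬doorOpen)) is false.
Positions where moving holds: 1, 3, 4.
Check ○(¬alarm ∧ ¬doorOpen) at each: 1→fails, 3→ok, 4→fails.

Does not hold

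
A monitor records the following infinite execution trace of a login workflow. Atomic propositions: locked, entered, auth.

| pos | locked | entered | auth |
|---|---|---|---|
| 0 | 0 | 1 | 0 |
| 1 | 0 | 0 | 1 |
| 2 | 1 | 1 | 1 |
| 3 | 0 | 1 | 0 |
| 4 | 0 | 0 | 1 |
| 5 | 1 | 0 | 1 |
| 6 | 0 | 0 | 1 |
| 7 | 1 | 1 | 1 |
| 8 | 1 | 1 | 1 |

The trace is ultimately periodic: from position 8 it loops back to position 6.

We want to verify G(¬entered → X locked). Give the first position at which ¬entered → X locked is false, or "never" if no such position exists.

5

Check ¬entered → X locked at each position in order: 0 ✓, 1 ✓, 2 ✓, 3 ✓, 4 ✓.
At position 5 the labels are {auth, locked} and the next position 6 has {auth}, so ¬entered → X locked is false there. This is the first violation.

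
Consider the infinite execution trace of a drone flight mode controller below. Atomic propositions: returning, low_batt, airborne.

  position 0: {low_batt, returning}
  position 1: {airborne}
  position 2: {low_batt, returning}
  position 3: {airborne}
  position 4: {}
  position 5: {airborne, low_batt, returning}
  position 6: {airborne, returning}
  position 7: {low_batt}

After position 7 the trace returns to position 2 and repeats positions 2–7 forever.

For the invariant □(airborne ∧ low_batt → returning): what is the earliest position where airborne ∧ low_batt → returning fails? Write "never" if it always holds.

never

airborne ∧ low_batt → returning holds at every position 0..7, and those are all the positions the trace ever visits, so the invariant □(airborne ∧ low_batt → returning) is never violated.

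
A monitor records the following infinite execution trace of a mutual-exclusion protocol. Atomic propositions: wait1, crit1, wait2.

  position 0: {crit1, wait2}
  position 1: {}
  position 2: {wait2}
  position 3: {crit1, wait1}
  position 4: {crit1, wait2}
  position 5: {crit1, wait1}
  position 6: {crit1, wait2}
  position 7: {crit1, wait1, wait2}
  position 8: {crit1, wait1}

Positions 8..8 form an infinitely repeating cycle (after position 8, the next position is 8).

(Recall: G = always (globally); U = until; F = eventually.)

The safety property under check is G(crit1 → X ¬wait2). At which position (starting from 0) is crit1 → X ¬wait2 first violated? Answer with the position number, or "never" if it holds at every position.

3

Check crit1 → X ¬wait2 at each position in order: 0 ✓, 1 ✓, 2 ✓.
At position 3 the labels are {crit1, wait1} and the next position 4 has {crit1, wait2}, so crit1 → X ¬wait2 is false there. This is the first violation.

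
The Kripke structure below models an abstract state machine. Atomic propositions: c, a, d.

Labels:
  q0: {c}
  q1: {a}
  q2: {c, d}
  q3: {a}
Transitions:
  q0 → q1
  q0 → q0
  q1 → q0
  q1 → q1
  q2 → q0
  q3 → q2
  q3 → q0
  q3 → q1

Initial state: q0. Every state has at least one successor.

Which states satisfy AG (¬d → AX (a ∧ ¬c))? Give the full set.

none

States satisfying ¬d → AX (a ∧ ¬c): {q2}.
States satisfying AG (¬d → AX (a ∧ ¬c)): ∅.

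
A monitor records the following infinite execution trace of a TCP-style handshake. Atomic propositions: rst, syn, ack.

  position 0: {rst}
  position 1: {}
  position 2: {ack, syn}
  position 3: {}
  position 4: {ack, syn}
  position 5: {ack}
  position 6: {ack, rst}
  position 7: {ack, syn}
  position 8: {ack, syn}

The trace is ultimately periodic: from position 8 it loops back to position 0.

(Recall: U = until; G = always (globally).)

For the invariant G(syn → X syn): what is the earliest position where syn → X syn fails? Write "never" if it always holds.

Check syn → X syn at each position in order: 0 ✓, 1 ✓.
At position 2 the labels are {ack, syn} and the next position 3 has {}, so syn → X syn is false there. This is the first violation.

2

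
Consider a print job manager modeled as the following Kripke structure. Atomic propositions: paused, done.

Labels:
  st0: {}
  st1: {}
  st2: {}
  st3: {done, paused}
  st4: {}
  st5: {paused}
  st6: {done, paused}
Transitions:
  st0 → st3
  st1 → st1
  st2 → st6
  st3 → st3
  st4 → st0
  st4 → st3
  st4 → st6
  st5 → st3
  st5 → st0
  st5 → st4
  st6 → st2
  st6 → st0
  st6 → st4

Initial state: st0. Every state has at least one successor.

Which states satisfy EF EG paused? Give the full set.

{st0, st2, st3, st4, st5, st6}

States satisfying EG paused: {st3, st5}.
States satisfying EF EG paused: {st0, st2, st3, st4, st5, st6}.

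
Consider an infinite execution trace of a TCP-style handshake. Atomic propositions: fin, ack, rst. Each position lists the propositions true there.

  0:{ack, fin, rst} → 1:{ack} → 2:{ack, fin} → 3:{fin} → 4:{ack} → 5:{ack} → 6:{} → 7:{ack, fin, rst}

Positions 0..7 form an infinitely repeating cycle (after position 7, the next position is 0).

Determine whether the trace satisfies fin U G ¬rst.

No

Walking from position 0: at position 1, G ¬rst has not yet held and fin fails, so fin U G ¬rst is false.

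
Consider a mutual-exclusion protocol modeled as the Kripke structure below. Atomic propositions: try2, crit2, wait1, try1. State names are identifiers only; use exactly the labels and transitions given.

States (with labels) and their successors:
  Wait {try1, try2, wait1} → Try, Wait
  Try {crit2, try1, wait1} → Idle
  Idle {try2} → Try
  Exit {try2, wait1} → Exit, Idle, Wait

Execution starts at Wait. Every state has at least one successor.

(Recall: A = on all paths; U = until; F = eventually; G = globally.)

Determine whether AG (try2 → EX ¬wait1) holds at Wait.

States satisfying try2 → EX ¬wait1: {Try, Exit}.
States satisfying AG (try2 → EX ¬wait1): ∅.
Idle is reachable from Wait and violates try2 → EX ¬wait1, so AG fails at Wait.
Wait ∉ Sat(AG (try2 → EX ¬wait1)).

Does not hold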